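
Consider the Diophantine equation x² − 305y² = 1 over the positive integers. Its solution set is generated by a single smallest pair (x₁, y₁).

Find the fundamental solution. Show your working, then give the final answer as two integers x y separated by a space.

√305 = [17; 2,6,2,34, …], period ℓ=4 (even) → k=3
a_0=17:  p_0=17·1+0=17,  q_0=17·0+1=1
a_1=2:  p_1=2·17+1=35,  q_1=2·1+0=2
a_2=6:  p_2=6·35+17=227,  q_2=6·2+1=13
a_3=2:  p_3=2·227+35=489,  q_3=2·13+2=28
→ (489, 28).  Check: 489²=239121, 305·28²=239120, difference 1.

489 28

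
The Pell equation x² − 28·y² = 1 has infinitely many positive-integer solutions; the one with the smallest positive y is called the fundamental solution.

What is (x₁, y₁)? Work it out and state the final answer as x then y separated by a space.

√28 = [5; 3,2,3,10, …], period ℓ=4 (even) → k=3
k=0  a_k=5  p_k/q_k = 5/1
…
k=2  a_k=2  p_k/q_k = 37/7
k=3  a_k=3  p_k/q_k = 127/24
→ (127, 24).  Check: 127²=16129, 28·24²=16128, difference 1.

127 24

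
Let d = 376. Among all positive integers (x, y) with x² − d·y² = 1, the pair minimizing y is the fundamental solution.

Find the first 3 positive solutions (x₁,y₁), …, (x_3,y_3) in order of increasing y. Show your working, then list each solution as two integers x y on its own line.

[19; 2,1,1,3,1,…,1,2,38] for √376; ℓ=16 ⇒ convergent index 15
i=0: a=19 ⇒ p=19, q=1
…
i=4: a=3 ⇒ p=349, q=18
…
i=7: a=2 ⇒ p=2928, q=151
i=8: a=4 ⇒ p=12953, q=668
…
i=10: a=2 ⇒ p=70621, q=3642
…
i=13: a=1 ⇒ p=468441, q=24158
i=14: a=1 ⇒ p=837427, q=43187
i=15: a=2 ⇒ p=2143295, q=110532
(x₁, y₁) = (2143295, 110532);  2143295² − 376·110532² = 1 ✓
k=2:  x_2 = 2143295·2143295+376·110532·110532 = 9187426914049,  y_2 = 2143295·110532+110532·2143295 = 473805365880
k=3:  x_3 = 2143295·9187426914049+376·110532·473805365880 = 39382732335491159615,  y_3 = 2143295·473805365880+110532·9187426914049 = 2031009343327438668

2143295 110532
9187426914049 473805365880
39382732335491159615 2031009343327438668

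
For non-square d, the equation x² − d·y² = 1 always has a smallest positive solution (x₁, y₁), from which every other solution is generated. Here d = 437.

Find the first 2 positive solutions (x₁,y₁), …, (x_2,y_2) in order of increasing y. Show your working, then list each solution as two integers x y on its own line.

√437 → a₀=20, period (1,9,2,9,1,40); ℓ=6 even so k=5
k=0  a_k=20  p_k/q_k = 20/1
k=1  a_k=1  p_k/q_k = 21/1
k=2  a_k=9  p_k/q_k = 209/10
k=3  a_k=2  p_k/q_k = 439/21
k=4  a_k=9  p_k/q_k = 4160/199
k=5  a_k=1  p_k/q_k = 4599/220
→ (4599, 220).  Check: 4599²=21150801, 437·220²=21150800, difference 1.
(x_2, y_2) = (4599·4599 + 437·220·220, 4599·220 + 220·4599) = (42301601, 2023560)

4599 220
42301601 2023560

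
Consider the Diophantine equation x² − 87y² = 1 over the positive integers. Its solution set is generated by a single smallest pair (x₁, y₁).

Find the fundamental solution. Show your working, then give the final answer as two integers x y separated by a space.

√87 → a₀=9, period (3,18); ℓ=2 even so k=1
step 0: (9, 1)  from 9·(1,0) + (0,1)
step 1: (28, 3)  from 3·(9,1) + (1,0)
→ (28, 3).  Check: 28²=784, 87·3²=783, difference 1.

28 3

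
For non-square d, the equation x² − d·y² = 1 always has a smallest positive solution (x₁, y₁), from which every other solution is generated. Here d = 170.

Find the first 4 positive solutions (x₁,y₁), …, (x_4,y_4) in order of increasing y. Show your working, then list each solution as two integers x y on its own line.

339 26
229841 17628
155831859 11951758
105653770561 8103274296

√170 → a₀=13, period (26); ℓ=1 odd so k=1
k=0  a_k=13  p_k/q_k = 13/1
k=1  a_k=26  p_k/q_k = 339/26
(x₁, y₁) = (339, 26);  339² − 170·26² = 1 ✓
n=2: (339,26)∘(339,26) = (339·339+170·26·26, 339·26+26·339) = (229841,17628)
n=3: (229841,17628)∘(339,26) = (339·229841+170·26·17628, 339·17628+26·229841) = (155831859,11951758)
n=4: (155831859,11951758)∘(339,26) = (339·155831859+170·26·11951758, 339·11951758+26·155831859) = (105653770561,8103274296)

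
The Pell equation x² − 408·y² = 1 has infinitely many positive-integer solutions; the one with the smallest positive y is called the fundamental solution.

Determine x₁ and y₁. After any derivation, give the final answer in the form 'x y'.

101 5

√408 = [20; 5,40, …], period ℓ=2 (even) → k=1
k=0  a_k=20  p_k/q_k = 20/1
k=1  a_k=5  p_k/q_k = 101/5
(x₁, y₁) = (101, 5);  101² − 408·5² = 1 ✓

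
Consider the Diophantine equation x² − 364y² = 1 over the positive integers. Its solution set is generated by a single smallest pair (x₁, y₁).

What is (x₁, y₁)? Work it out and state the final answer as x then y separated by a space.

d=364: √d = [19; 12,1,2,3,1,8,1,3,2,1,12,38] (ℓ=12, even), read p_11/q_11
step 0: (19, 1)  from 19·(1,0) + (0,1)
step 1: (229, 12)  from 12·(19,1) + (1,0)
…
step 6: (27607, 1447)  from 8·(3148,165) + (2423,127)
step 7: (30755, 1612)  from 1·(27607,1447) + (3148,165)
step 8: (119872, 6283)  from 3·(30755,1612) + (27607,1447)
…
step 10: (390371, 20461)  from 1·(270499,14178) + (119872,6283)
step 11: (4954951, 259710)  from 12·(390371,20461) + (270499,14178)
fundamental: x₁=4954951, y₁=259710  (since 24551539412401 − 364·67449284100 = 1)

4954951 259710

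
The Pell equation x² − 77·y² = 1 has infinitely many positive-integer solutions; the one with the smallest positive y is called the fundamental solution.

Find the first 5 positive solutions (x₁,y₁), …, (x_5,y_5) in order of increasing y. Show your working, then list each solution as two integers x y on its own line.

351 40
246401 28080
172973151 19712120
121426905601 13837880160
85241514758751 9714172160200

[8; 1,3,2,3,1,16] for √77; ℓ=6 ⇒ convergent index 5
i=0: a=8 ⇒ p=8, q=1
i=1: a=1 ⇒ p=9, q=1
…
i=4: a=3 ⇒ p=272, q=31
i=5: a=1 ⇒ p=351, q=40
→ (351, 40).  Check: 351²=123201, 77·40²=123200, difference 1.
n=2: (351,40)∘(351,40) = (351·351+77·40·40, 351·40+40·351) = (246401,28080)
n=3: (246401,28080)∘(351,40) = (351·246401+77·40·28080, 351·28080+40·246401) = (172973151,19712120)
n=4: (172973151,19712120)∘(351,40) = (351·172973151+77·40·19712120, 351·19712120+40·172973151) = (121426905601,13837880160)
n=5: (121426905601,13837880160)∘(351,40) = (351·121426905601+77·40·13837880160, 351·13837880160+40·121426905601) = (85241514758751,9714172160200)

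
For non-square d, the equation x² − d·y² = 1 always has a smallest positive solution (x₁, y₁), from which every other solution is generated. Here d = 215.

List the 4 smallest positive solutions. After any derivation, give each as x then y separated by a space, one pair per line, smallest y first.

44 3
3871 264
340604 23229
29969281 2043888

d=215: √d = [14; 1,1,1,28] (ℓ=4, even), read p_3/q_3
a_0=14:  p_0=14·1+0=14,  q_0=14·0+1=1
…
a_2=1:  p_2=1·15+14=29,  q_2=1·1+1=2
a_3=1:  p_3=1·29+15=44,  q_3=1·2+1=3
(x₁, y₁) = (44, 3);  44² − 215·3² = 1 ✓
n=2: (44,3)∘(44,3) = (44·44+215·3·3, 44·3+3·44) = (3871,264)
n=3: (3871,264)∘(44,3) = (44·3871+215·3·264, 44·264+3·3871) = (340604,23229)
n=4: (340604,23229)∘(44,3) = (44·340604+215·3·23229, 44·23229+3·340604) = (29969281,2043888)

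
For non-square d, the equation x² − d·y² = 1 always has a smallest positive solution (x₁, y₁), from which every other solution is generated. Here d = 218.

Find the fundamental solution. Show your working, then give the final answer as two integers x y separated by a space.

126003 8534

√218 → a₀=14, period (1,3,3,1,28); ℓ=5 odd so k=9
a_0=14:  p_0=14·1+0=14,  q_0=14·0+1=1
a_1=1:  p_1=1·14+1=15,  q_1=1·1+0=1
a_2=3:  p_2=3·15+14=59,  q_2=3·1+1=4
a_3=3:  p_3=3·59+15=192,  q_3=3·4+1=13
a_4=1:  p_4=1·192+59=251,  q_4=1·13+4=17
…
a_6=1:  p_6=1·7220+251=7471,  q_6=1·489+17=506
a_7=3:  p_7=3·7471+7220=29633,  q_7=3·506+489=2007
a_8=3:  p_8=3·29633+7471=96370,  q_8=3·2007+506=6527
a_9=1:  p_9=1·96370+29633=126003,  q_9=1·6527+2007=8534
fundamental: x₁=126003, y₁=8534  (since 15876756009 − 218·72829156 = 1)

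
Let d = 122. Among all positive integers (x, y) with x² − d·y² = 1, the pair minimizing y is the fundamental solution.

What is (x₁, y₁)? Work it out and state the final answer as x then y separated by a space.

243 22

d=122: √d = [11; 22] (ℓ=1, odd), read p_1/q_1
k=0  a_k=11  p_k/q_k = 11/1
k=1  a_k=22  p_k/q_k = 243/22
(x₁, y₁) = (243, 22);  243² − 122·22² = 1 ✓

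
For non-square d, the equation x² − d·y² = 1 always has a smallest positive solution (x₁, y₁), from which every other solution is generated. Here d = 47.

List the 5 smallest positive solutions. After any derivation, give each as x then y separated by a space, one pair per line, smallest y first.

48 7
4607 672
442224 64505
42448897 6191808
4074651888 594349063

√47 → a₀=6, period (1,5,1,12); ℓ=4 even so k=3
k=0  a_k=6  p_k/q_k = 6/1
k=1  a_k=1  p_k/q_k = 7/1
k=2  a_k=5  p_k/q_k = 41/6
k=3  a_k=1  p_k/q_k = 48/7
(x₁, y₁) = (48, 7);  48² − 47·7² = 1 ✓
k=2:  x_2 = 48·48+47·7·7 = 4607,  y_2 = 48·7+7·48 = 672
k=3:  x_3 = 48·4607+47·7·672 = 442224,  y_3 = 48·672+7·4607 = 64505
k=4:  x_4 = 48·442224+47·7·64505 = 42448897,  y_4 = 48·64505+7·442224 = 6191808
k=5:  x_5 = 48·42448897+47·7·6191808 = 4074651888,  y_5 = 48·6191808+7·42448897 = 594349063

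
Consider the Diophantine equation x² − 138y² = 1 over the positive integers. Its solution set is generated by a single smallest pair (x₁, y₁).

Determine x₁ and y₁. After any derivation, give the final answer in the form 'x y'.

d=138: √d = [11; 1,2,1,22] (ℓ=4, even), read p_3/q_3
step 0: (11, 1)  from 11·(1,0) + (0,1)
step 1: (12, 1)  from 1·(11,1) + (1,0)
step 2: (35, 3)  from 2·(12,1) + (11,1)
step 3: (47, 4)  from 1·(35,3) + (12,1)
fundamental: x₁=47, y₁=4  (since 2209 − 138·16 = 1)

47 4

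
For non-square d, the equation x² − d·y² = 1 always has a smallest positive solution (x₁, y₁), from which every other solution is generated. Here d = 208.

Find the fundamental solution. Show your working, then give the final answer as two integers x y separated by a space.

[14; 2,2,1,2,2,28] for √208; ℓ=6 ⇒ convergent index 5
i=0: a=14 ⇒ p=14, q=1
i=1: a=2 ⇒ p=29, q=2
i=2: a=2 ⇒ p=72, q=5
i=3: a=1 ⇒ p=101, q=7
i=4: a=2 ⇒ p=274, q=19
i=5: a=2 ⇒ p=649, q=45
fundamental: x₁=649, y₁=45  (since 421201 − 208·2025 = 1)

649 45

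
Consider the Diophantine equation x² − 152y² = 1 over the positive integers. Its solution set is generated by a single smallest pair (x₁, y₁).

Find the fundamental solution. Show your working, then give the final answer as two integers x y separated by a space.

37 3

[12; 3,24] for √152; ℓ=2 ⇒ convergent index 1
step 0: (12, 1)  from 12·(1,0) + (0,1)
step 1: (37, 3)  from 3·(12,1) + (1,0)
→ (37, 3).  Check: 37²=1369, 152·3²=1368, difference 1.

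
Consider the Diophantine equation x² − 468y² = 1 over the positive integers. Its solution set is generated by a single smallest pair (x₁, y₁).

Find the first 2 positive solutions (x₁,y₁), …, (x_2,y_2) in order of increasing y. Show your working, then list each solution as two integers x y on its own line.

[21; 1,1,1,2,1,1,1,42] for √468; ℓ=8 ⇒ convergent index 7
i=0: a=21 ⇒ p=21, q=1
…
i=5: a=1 ⇒ p=238, q=11
i=6: a=1 ⇒ p=411, q=19
i=7: a=1 ⇒ p=649, q=30
(x₁, y₁) = (649, 30);  649² − 468·30² = 1 ✓
(649+30√468)^2 = 842401 + 38940√468

649 30
842401 38940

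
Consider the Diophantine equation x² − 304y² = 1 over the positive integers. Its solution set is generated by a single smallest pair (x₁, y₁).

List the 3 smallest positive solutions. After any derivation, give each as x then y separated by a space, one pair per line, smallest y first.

[17; 2,3,2,1,1,1,1,1,2,3,2,34] for √304; ℓ=12 ⇒ convergent index 11
step 0: (17, 1)  from 17·(1,0) + (0,1)
step 1: (35, 2)  from 2·(17,1) + (1,0)
step 2: (122, 7)  from 3·(35,2) + (17,1)
step 3: (279, 16)  from 2·(122,7) + (35,2)
step 4: (401, 23)  from 1·(279,16) + (122,7)
…
step 6: (1081, 62)  from 1·(680,39) + (401,23)
…
step 8: (2842, 163)  from 1·(1761,101) + (1081,62)
step 9: (7445, 427)  from 2·(2842,163) + (1761,101)
step 10: (25177, 1444)  from 3·(7445,427) + (2842,163)
step 11: (57799, 3315)  from 2·(25177,1444) + (7445,427)
→ (57799, 3315).  Check: 57799²=3340724401, 304·3315²=3340724400, difference 1.
n=2: (57799,3315)∘(57799,3315) = (57799·57799+304·3315·3315, 57799·3315+3315·57799) = (6681448801,383207370)
n=3: (6681448801,383207370)∘(57799,3315) = (57799·6681448801+304·3315·383207370, 57799·383207370+3315·6681448801) = (772362118440199,44298005553945)

57799 3315
6681448801 383207370
772362118440199 44298005553945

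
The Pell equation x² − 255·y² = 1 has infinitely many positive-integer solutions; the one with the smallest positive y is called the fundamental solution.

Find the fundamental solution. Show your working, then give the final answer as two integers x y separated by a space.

16 1

√255 → a₀=15, period (1,30); ℓ=2 even so k=1
i=0: a=15 ⇒ p=15, q=1
i=1: a=1 ⇒ p=16, q=1
→ (16, 1).  Check: 16²=256, 255·1²=255, difference 1.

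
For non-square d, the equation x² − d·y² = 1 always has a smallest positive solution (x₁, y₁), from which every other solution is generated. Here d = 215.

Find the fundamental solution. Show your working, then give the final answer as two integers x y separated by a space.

44 3

d=215: √d = [14; 1,1,1,28] (ℓ=4, even), read p_3/q_3
k=0  a_k=14  p_k/q_k = 14/1
k=1  a_k=1  p_k/q_k = 15/1
k=2  a_k=1  p_k/q_k = 29/2
k=3  a_k=1  p_k/q_k = 44/3
fundamental: x₁=44, y₁=3  (since 1936 − 215·9 = 1)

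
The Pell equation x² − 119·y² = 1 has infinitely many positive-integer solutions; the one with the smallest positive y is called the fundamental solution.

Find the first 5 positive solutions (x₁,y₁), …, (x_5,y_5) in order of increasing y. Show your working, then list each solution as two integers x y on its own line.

√119 → a₀=10, period (1,9,1,20); ℓ=4 even so k=3
k=0  a_k=10  p_k/q_k = 10/1
…
k=2  a_k=9  p_k/q_k = 109/10
k=3  a_k=1  p_k/q_k = 120/11
(x₁, y₁) = (120, 11);  120² − 119·11² = 1 ✓
(120+11√119)^2 = 28799 + 2640√119
(120+11√119)^3 = 6911640 + 633589√119
(120+11√119)^4 = 1658764801 + 152058720√119
(120+11√119)^5 = 398096640600 + 36493459211√119

120 11
28799 2640
6911640 633589
1658764801 152058720
398096640600 36493459211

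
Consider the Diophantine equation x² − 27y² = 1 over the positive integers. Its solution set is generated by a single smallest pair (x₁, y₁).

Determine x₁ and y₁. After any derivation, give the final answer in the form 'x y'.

d=27: √d = [5; 5,10] (ℓ=2, even), read p_1/q_1
step 0: (5, 1)  from 5·(1,0) + (0,1)
step 1: (26, 5)  from 5·(5,1) + (1,0)
→ (26, 5).  Check: 26²=676, 27·5²=675, difference 1.

26 5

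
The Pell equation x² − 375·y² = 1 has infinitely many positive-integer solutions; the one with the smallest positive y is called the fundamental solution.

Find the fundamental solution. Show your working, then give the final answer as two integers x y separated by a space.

15124 781

√375 → a₀=19, period (2,1,2,1,5,1,2,1,2,38); ℓ=10 even so k=9
i=0: a=19 ⇒ p=19, q=1
i=1: a=2 ⇒ p=39, q=2
…
i=4: a=1 ⇒ p=213, q=11
…
i=8: a=1 ⇒ p=5519, q=285
i=9: a=2 ⇒ p=15124, q=781
→ (15124, 781).  Check: 15124²=228735376, 375·781²=228735375, difference 1.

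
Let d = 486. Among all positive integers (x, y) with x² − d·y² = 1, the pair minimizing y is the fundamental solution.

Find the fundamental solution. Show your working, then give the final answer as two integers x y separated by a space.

d=486: √d = [22; 22,44] (ℓ=2, even), read p_1/q_1
i=0: a=22 ⇒ p=22, q=1
i=1: a=22 ⇒ p=485, q=22
→ (485, 22).  Check: 485²=235225, 486·22²=235224, difference 1.

485 22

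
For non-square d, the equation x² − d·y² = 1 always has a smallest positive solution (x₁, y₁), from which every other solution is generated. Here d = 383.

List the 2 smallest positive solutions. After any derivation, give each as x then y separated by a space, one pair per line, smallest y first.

18768 959
704475647 35997024

√383 → a₀=19, period (1,1,3,19,3,1,1,38); ℓ=8 even so k=7
k=0  a_k=19  p_k/q_k = 19/1
k=1  a_k=1  p_k/q_k = 20/1
k=2  a_k=1  p_k/q_k = 39/2
…
k=6  a_k=1  p_k/q_k = 10705/547
k=7  a_k=1  p_k/q_k = 18768/959
(x₁, y₁) = (18768, 959);  18768² − 383·959² = 1 ✓
k=2:  x_2 = 18768·18768+383·959·959 = 704475647,  y_2 = 18768·959+959·18768 = 35997024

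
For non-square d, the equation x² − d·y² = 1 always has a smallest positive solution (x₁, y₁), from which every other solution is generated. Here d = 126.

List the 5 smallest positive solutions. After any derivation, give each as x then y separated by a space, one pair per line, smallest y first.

449 40
403201 35920
362074049 32256120
325142092801 28965959840
291977237261249 26011399680200

[11; 4,2,4,22] for √126; ℓ=4 ⇒ convergent index 3
a_0=11:  p_0=11·1+0=11,  q_0=11·0+1=1
a_1=4:  p_1=4·11+1=45,  q_1=4·1+0=4
a_2=2:  p_2=2·45+11=101,  q_2=2·4+1=9
a_3=4:  p_3=4·101+45=449,  q_3=4·9+4=40
fundamental: x₁=449, y₁=40  (since 201601 − 126·1600 = 1)
(x_2, y_2) = (449·449 + 126·40·40, 449·40 + 40·449) = (403201, 35920)
(x_3, y_3) = (449·403201 + 126·40·35920, 449·35920 + 40·403201) = (362074049, 32256120)
(x_4, y_4) = (449·362074049 + 126·40·32256120, 449·32256120 + 40·362074049) = (325142092801, 28965959840)
(x_5, y_5) = (449·325142092801 + 126·40·28965959840, 449·28965959840 + 40·325142092801) = (291977237261249, 26011399680200)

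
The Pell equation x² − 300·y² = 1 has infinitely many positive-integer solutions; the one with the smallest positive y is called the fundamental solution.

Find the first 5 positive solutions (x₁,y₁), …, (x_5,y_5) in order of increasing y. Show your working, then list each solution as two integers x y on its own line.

√300 = [17; 3,8,3,34, …], period ℓ=4 (even) → k=3
step 0: (17, 1)  from 17·(1,0) + (0,1)
step 1: (52, 3)  from 3·(17,1) + (1,0)
step 2: (433, 25)  from 8·(52,3) + (17,1)
step 3: (1351, 78)  from 3·(433,25) + (52,3)
→ (1351, 78).  Check: 1351²=1825201, 300·78²=1825200, difference 1.
n=2: (1351,78)∘(1351,78) = (1351·1351+300·78·78, 1351·78+78·1351) = (3650401,210756)
n=3: (3650401,210756)∘(1351,78) = (1351·3650401+300·78·210756, 1351·210756+78·3650401) = (9863382151,569462634)
n=4: (9863382151,569462634)∘(1351,78) = (1351·9863382151+300·78·569462634, 1351·569462634+78·9863382151) = (26650854921601,1538687826312)
n=5: (26650854921601,1538687826312)∘(1351,78) = (1351·26650854921601+300·78·1538687826312, 1351·1538687826312+78·26650854921601) = (72010600134783751,4157533937232390)

1351 78
3650401 210756
9863382151 569462634
26650854921601 1538687826312
72010600134783751 4157533937232390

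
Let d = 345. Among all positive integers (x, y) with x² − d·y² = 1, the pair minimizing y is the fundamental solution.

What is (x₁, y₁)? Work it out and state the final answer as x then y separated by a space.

√345 = [18; 1,1,2,1,6,1,2,1,1,36, …], period ℓ=10 (even) → k=9
i=0: a=18 ⇒ p=18, q=1
…
i=2: a=1 ⇒ p=37, q=2
…
i=6: a=1 ⇒ p=1003, q=54
i=7: a=2 ⇒ p=2879, q=155
i=8: a=1 ⇒ p=3882, q=209
i=9: a=1 ⇒ p=6761, q=364
(x₁, y₁) = (6761, 364);  6761² − 345·364² = 1 ✓

6761 364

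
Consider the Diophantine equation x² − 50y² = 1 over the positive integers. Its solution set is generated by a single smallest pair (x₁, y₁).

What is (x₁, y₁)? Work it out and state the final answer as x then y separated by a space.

99 14

[7; 14] for √50; ℓ=1 ⇒ convergent index 1
step 0: (7, 1)  from 7·(1,0) + (0,1)
step 1: (99, 14)  from 14·(7,1) + (1,0)
fundamental: x₁=99, y₁=14  (since 9801 − 50·196 = 1)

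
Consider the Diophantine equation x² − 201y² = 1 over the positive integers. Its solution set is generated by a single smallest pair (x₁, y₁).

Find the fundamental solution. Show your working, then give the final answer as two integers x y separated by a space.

√201 → a₀=14, period (5,1,1,1,2,…,1,5,28); ℓ=14 even so k=13
i=0: a=14 ⇒ p=14, q=1
…
i=2: a=1 ⇒ p=85, q=6
i=3: a=1 ⇒ p=156, q=11
i=4: a=1 ⇒ p=241, q=17
i=5: a=2 ⇒ p=638, q=45
i=6: a=1 ⇒ p=879, q=62
i=7: a=8 ⇒ p=7670, q=541
i=8: a=1 ⇒ p=8549, q=603
i=9: a=2 ⇒ p=24768, q=1747
i=10: a=1 ⇒ p=33317, q=2350
…
i=12: a=1 ⇒ p=91402, q=6447
i=13: a=5 ⇒ p=515095, q=36332
fundamental: x₁=515095, y₁=36332  (since 265322859025 − 201·1320014224 = 1)

515095 36332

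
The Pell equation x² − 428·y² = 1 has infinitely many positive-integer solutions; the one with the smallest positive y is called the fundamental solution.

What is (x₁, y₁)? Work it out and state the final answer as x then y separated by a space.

1850887 89466

d=428: √d = [20; 1,2,4,1,5,10,5,1,4,2,1,40] (ℓ=12, even), read p_11/q_11
step 0: (20, 1)  from 20·(1,0) + (0,1)
step 1: (21, 1)  from 1·(20,1) + (1,0)
step 2: (62, 3)  from 2·(21,1) + (20,1)
…
step 5: (1924, 93)  from 5·(331,16) + (269,13)
step 6: (19571, 946)  from 10·(1924,93) + (331,16)
…
step 8: (119350, 5769)  from 1·(99779,4823) + (19571,946)
step 9: (577179, 27899)  from 4·(119350,5769) + (99779,4823)
step 10: (1273708, 61567)  from 2·(577179,27899) + (119350,5769)
step 11: (1850887, 89466)  from 1·(1273708,61567) + (577179,27899)
(x₁, y₁) = (1850887, 89466);  1850887² − 428·89466² = 1 ✓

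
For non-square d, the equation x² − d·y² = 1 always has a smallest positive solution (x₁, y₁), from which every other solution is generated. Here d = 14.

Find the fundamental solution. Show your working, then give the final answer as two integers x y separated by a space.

15 4

√14 = [3; 1,2,1,6, …], period ℓ=4 (even) → k=3
a_0=3:  p_0=3·1+0=3,  q_0=3·0+1=1
…
a_2=2:  p_2=2·4+3=11,  q_2=2·1+1=3
a_3=1:  p_3=1·11+4=15,  q_3=1·3+1=4
fundamental: x₁=15, y₁=4  (since 225 − 14·16 = 1)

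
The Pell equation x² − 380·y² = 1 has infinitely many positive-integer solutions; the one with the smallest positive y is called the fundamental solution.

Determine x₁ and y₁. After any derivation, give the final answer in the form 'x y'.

d=380: √d = [19; 2,38] (ℓ=2, even), read p_1/q_1
step 0: (19, 1)  from 19·(1,0) + (0,1)
step 1: (39, 2)  from 2·(19,1) + (1,0)
→ (39, 2).  Check: 39²=1521, 380·2²=1520, difference 1.

39 2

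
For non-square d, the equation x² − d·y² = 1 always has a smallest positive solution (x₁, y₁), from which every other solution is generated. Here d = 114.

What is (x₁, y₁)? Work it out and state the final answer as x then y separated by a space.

1025 96

d=114: √d = [10; 1,2,10,2,1,20] (ℓ=6, even), read p_5/q_5
step 0: (10, 1)  from 10·(1,0) + (0,1)
…
step 2: (32, 3)  from 2·(11,1) + (10,1)
step 3: (331, 31)  from 10·(32,3) + (11,1)
step 4: (694, 65)  from 2·(331,31) + (32,3)
step 5: (1025, 96)  from 1·(694,65) + (331,31)
→ (1025, 96).  Check: 1025²=1050625, 114·96²=1050624, difference 1.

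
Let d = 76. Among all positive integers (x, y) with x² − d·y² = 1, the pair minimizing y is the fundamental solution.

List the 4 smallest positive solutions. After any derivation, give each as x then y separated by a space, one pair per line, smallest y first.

57799 6630
6681448801 766414740
772362118440199 88596011107890
89283516160768675201 10241521691283453480

√76 = [8; 1,2,1,1,5,4,5,1,1,2,1,16, …], period ℓ=12 (even) → k=11
i=0: a=8 ⇒ p=8, q=1
…
i=7: a=5 ⇒ p=7445, q=854
…
i=10: a=2 ⇒ p=41488, q=4759
i=11: a=1 ⇒ p=57799, q=6630
(x₁, y₁) = (57799, 6630);  57799² − 76·6630² = 1 ✓
k=2:  x_2 = 57799·57799+76·6630·6630 = 6681448801,  y_2 = 57799·6630+6630·57799 = 766414740
k=3:  x_3 = 57799·6681448801+76·6630·766414740 = 772362118440199,  y_3 = 57799·766414740+6630·6681448801 = 88596011107890
k=4:  x_4 = 57799·772362118440199+76·6630·88596011107890 = 89283516160768675201,  y_4 = 57799·88596011107890+6630·772362118440199 = 10241521691283453480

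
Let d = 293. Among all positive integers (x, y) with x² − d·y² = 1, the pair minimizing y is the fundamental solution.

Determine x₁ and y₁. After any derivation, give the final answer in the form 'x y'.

12320649 719780

d=293: √d = [17; 8,1,1,8,34] (ℓ=5, odd), read p_9/q_9
i=0: a=17 ⇒ p=17, q=1
…
i=7: a=1 ⇒ p=764593, q=44668
i=8: a=1 ⇒ p=1444507, q=84389
i=9: a=8 ⇒ p=12320649, q=719780
fundamental: x₁=12320649, y₁=719780  (since 151798391781201 − 293·518083248400 = 1)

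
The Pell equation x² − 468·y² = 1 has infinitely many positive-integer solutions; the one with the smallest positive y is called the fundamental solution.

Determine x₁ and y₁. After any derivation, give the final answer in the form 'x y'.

649 30

[21; 1,1,1,2,1,1,1,42] for √468; ℓ=8 ⇒ convergent index 7
step 0: (21, 1)  from 21·(1,0) + (0,1)
step 1: (22, 1)  from 1·(21,1) + (1,0)
step 2: (43, 2)  from 1·(22,1) + (21,1)
step 3: (65, 3)  from 1·(43,2) + (22,1)
…
step 6: (411, 19)  from 1·(238,11) + (173,8)
step 7: (649, 30)  from 1·(411,19) + (238,11)
fundamental: x₁=649, y₁=30  (since 421201 − 468·900 = 1)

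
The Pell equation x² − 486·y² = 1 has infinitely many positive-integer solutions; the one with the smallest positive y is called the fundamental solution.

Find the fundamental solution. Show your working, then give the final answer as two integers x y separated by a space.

√486 = [22; 22,44, …], period ℓ=2 (even) → k=1
a_0=22:  p_0=22·1+0=22,  q_0=22·0+1=1
a_1=22:  p_1=22·22+1=485,  q_1=22·1+0=22
→ (485, 22).  Check: 485²=235225, 486·22²=235224, difference 1.

485 22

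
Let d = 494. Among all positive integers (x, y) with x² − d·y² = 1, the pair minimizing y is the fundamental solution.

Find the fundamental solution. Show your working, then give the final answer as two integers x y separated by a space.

73035 3286

d=494: √d = [22; 4,2,2,1,2,1,2,2,4,44] (ℓ=10, even), read p_9/q_9
i=0: a=22 ⇒ p=22, q=1
…
i=2: a=2 ⇒ p=200, q=9
…
i=6: a=1 ⇒ p=2556, q=115
…
i=8: a=2 ⇒ p=16514, q=743
i=9: a=4 ⇒ p=73035, q=3286
(x₁, y₁) = (73035, 3286);  73035² − 494·3286² = 1 ✓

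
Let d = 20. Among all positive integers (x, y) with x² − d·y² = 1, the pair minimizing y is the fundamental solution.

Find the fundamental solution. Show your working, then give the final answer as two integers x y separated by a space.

9 2

√20 = [4; 2,8, …], period ℓ=2 (even) → k=1
k=0  a_k=4  p_k/q_k = 4/1
k=1  a_k=2  p_k/q_k = 9/2
fundamental: x₁=9, y₁=2  (since 81 − 20·4 = 1)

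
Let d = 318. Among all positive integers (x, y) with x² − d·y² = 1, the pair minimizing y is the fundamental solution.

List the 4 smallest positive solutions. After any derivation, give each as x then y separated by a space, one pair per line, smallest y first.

107 6
22897 1284
4899851 274770
1048545217 58799496

√318 → a₀=17, period (1,4,1,34); ℓ=4 even so k=3
k=0  a_k=17  p_k/q_k = 17/1
k=1  a_k=1  p_k/q_k = 18/1
k=2  a_k=4  p_k/q_k = 89/5
k=3  a_k=1  p_k/q_k = 107/6
fundamental: x₁=107, y₁=6  (since 11449 − 318·36 = 1)
n=2: (107,6)∘(107,6) = (107·107+318·6·6, 107·6+6·107) = (22897,1284)
n=3: (22897,1284)∘(107,6) = (107·22897+318·6·1284, 107·1284+6·22897) = (4899851,274770)
n=4: (4899851,274770)∘(107,6) = (107·4899851+318·6·274770, 107·274770+6·4899851) = (1048545217,58799496)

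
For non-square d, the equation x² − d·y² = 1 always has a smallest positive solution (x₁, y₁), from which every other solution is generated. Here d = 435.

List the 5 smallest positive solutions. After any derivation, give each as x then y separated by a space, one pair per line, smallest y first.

[20; 1,5,1,40] for √435; ℓ=4 ⇒ convergent index 3
a_0=20:  p_0=20·1+0=20,  q_0=20·0+1=1
a_1=1:  p_1=1·20+1=21,  q_1=1·1+0=1
a_2=5:  p_2=5·21+20=125,  q_2=5·1+1=6
a_3=1:  p_3=1·125+21=146,  q_3=1·6+1=7
fundamental: x₁=146, y₁=7  (since 21316 − 435·49 = 1)
n=2: (146,7)∘(146,7) = (146·146+435·7·7, 146·7+7·146) = (42631,2044)
n=3: (42631,2044)∘(146,7) = (146·42631+435·7·2044, 146·2044+7·42631) = (12448106,596841)
n=4: (12448106,596841)∘(146,7) = (146·12448106+435·7·596841, 146·596841+7·12448106) = (3634804321,174275528)
n=5: (3634804321,174275528)∘(146,7) = (146·3634804321+435·7·174275528, 146·174275528+7·3634804321) = (1061350413626,50887857335)

146 7
42631 2044
12448106 596841
3634804321 174275528
1061350413626 50887857335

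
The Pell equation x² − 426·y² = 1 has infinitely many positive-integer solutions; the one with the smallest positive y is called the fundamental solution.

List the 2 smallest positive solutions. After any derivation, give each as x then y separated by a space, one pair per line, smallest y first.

√426 → a₀=20, period (1,1,1,3,2,6,2,3,1,1,1,40); ℓ=12 even so k=11
k=0  a_k=20  p_k/q_k = 20/1
…
k=8  a_k=3  p_k/q_k = 24809/1202
…
k=10  a_k=1  p_k/q_k = 56780/2751
k=11  a_k=1  p_k/q_k = 88751/4300
fundamental: x₁=88751, y₁=4300  (since 7876740001 − 426·18490000 = 1)
(x_2, y_2) = (88751·88751 + 426·4300·4300, 88751·4300 + 4300·88751) = (15753480001, 763258600)

88751 4300
15753480001 763258600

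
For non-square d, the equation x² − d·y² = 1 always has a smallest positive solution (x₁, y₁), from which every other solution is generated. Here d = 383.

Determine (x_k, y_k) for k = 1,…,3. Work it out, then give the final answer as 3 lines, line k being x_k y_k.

d=383: √d = [19; 1,1,3,19,3,1,1,38] (ℓ=8, even), read p_7/q_7
i=0: a=19 ⇒ p=19, q=1
…
i=3: a=3 ⇒ p=137, q=7
i=4: a=19 ⇒ p=2642, q=135
i=5: a=3 ⇒ p=8063, q=412
i=6: a=1 ⇒ p=10705, q=547
i=7: a=1 ⇒ p=18768, q=959
→ (18768, 959).  Check: 18768²=352237824, 383·959²=352237823, difference 1.
(x_2, y_2) = (18768·18768 + 383·959·959, 18768·959 + 959·18768) = (704475647, 35997024)
(x_3, y_3) = (18768·704475647 + 383·959·35997024, 18768·35997024 + 959·704475647) = (26443197867024, 1351184291905)

18768 959
704475647 35997024
26443197867024 1351184291905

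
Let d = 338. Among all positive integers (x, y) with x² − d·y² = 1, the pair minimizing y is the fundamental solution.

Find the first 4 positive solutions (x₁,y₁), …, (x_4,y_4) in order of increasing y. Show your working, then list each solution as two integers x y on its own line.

114243 6214
26102926097 1419812004
5964153172084899 324407165539730
1362725501650887306817 74122495624090936776

[18; 2,1,1,2,36] for √338; ℓ=5 ⇒ convergent index 9
a_0=18:  p_0=18·1+0=18,  q_0=18·0+1=1
a_1=2:  p_1=2·18+1=37,  q_1=2·1+0=2
a_2=1:  p_2=1·37+18=55,  q_2=1·2+1=3
a_3=1:  p_3=1·55+37=92,  q_3=1·3+2=5
a_4=2:  p_4=2·92+55=239,  q_4=2·5+3=13
…
a_6=2:  p_6=2·8696+239=17631,  q_6=2·473+13=959
a_7=1:  p_7=1·17631+8696=26327,  q_7=1·959+473=1432
a_8=1:  p_8=1·26327+17631=43958,  q_8=1·1432+959=2391
a_9=2:  p_9=2·43958+26327=114243,  q_9=2·2391+1432=6214
→ (114243, 6214).  Check: 114243²=13051463049, 338·6214²=13051463048, difference 1.
n=2: (114243,6214)∘(114243,6214) = (114243·114243+338·6214·6214, 114243·6214+6214·114243) = (26102926097,1419812004)
n=3: (26102926097,1419812004)∘(114243,6214) = (114243·26102926097+338·6214·1419812004, 114243·1419812004+6214·26102926097) = (5964153172084899,324407165539730)
n=4: (5964153172084899,324407165539730)∘(114243,6214) = (114243·5964153172084899+338·6214·324407165539730, 114243·324407165539730+6214·5964153172084899) = (1362725501650887306817,74122495624090936776)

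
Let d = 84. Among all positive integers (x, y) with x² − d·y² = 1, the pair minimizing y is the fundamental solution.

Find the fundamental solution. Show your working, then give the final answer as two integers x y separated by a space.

d=84: √d = [9; 6,18] (ℓ=2, even), read p_1/q_1
step 0: (9, 1)  from 9·(1,0) + (0,1)
step 1: (55, 6)  from 6·(9,1) + (1,0)
fundamental: x₁=55, y₁=6  (since 3025 − 84·36 = 1)

55 6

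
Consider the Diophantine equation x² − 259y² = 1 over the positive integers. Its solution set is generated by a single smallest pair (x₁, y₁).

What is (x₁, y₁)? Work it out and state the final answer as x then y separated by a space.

847225 52644

√259 → a₀=16, period (10,1,2,3,4,3,2,1,10,32); ℓ=10 even so k=9
step 0: (16, 1)  from 16·(1,0) + (0,1)
step 1: (161, 10)  from 10·(16,1) + (1,0)
…
step 6: (23931, 1487)  from 3·(7403,460) + (1722,107)
step 7: (55265, 3434)  from 2·(23931,1487) + (7403,460)
step 8: (79196, 4921)  from 1·(55265,3434) + (23931,1487)
step 9: (847225, 52644)  from 10·(79196,4921) + (55265,3434)
(x₁, y₁) = (847225, 52644);  847225² − 259·52644² = 1 ✓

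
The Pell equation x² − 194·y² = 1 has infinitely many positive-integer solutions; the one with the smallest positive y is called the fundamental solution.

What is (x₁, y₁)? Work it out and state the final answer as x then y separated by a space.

[13; 1,12,1,26] for √194; ℓ=4 ⇒ convergent index 3
a_0=13:  p_0=13·1+0=13,  q_0=13·0+1=1
a_1=1:  p_1=1·13+1=14,  q_1=1·1+0=1
a_2=12:  p_2=12·14+13=181,  q_2=12·1+1=13
a_3=1:  p_3=1·181+14=195,  q_3=1·13+1=14
fundamental: x₁=195, y₁=14  (since 38025 − 194·196 = 1)

195 14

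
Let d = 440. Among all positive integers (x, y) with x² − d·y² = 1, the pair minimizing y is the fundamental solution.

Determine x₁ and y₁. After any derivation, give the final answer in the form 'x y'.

d=440: √d = [20; 1,40] (ℓ=2, even), read p_1/q_1
a_0=20:  p_0=20·1+0=20,  q_0=20·0+1=1
a_1=1:  p_1=1·20+1=21,  q_1=1·1+0=1
fundamental: x₁=21, y₁=1  (since 441 − 440·1 = 1)

21 1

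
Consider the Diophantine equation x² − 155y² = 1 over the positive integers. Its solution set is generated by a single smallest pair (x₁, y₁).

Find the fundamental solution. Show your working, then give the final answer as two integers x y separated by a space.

249 20

√155 = [12; 2,4,2,24, …], period ℓ=4 (even) → k=3
a_0=12:  p_0=12·1+0=12,  q_0=12·0+1=1
…
a_2=4:  p_2=4·25+12=112,  q_2=4·2+1=9
a_3=2:  p_3=2·112+25=249,  q_3=2·9+2=20
→ (249, 20).  Check: 249²=62001, 155·20²=62000, difference 1.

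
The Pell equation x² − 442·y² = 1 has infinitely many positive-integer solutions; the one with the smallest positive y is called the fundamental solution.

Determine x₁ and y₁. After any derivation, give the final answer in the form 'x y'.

√442 = [21; 42, …], period ℓ=1 (odd) → k=1
step 0: (21, 1)  from 21·(1,0) + (0,1)
step 1: (883, 42)  from 42·(21,1) + (1,0)
(x₁, y₁) = (883, 42);  883² − 442·42² = 1 ✓

883 42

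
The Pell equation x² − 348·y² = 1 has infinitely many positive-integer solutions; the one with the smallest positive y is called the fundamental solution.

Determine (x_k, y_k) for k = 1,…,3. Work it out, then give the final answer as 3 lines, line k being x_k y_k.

√348 = [18; 1,1,1,8,1,1,1,36, …], period ℓ=8 (even) → k=7
step 0: (18, 1)  from 18·(1,0) + (0,1)
…
step 2: (37, 2)  from 1·(19,1) + (18,1)
…
step 4: (485, 26)  from 8·(56,3) + (37,2)
step 5: (541, 29)  from 1·(485,26) + (56,3)
step 6: (1026, 55)  from 1·(541,29) + (485,26)
step 7: (1567, 84)  from 1·(1026,55) + (541,29)
(x₁, y₁) = (1567, 84);  1567² − 348·84² = 1 ✓
(1567+84√348)^2 = 4910977 + 263256√348
(1567+84√348)^3 = 15391000351 + 825044220√348

1567 84
4910977 263256
15391000351 825044220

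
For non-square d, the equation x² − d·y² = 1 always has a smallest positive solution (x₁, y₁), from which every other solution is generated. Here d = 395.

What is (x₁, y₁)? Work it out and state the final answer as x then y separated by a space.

√395 = [19; 1,6,1,38, …], period ℓ=4 (even) → k=3
i=0: a=19 ⇒ p=19, q=1
i=1: a=1 ⇒ p=20, q=1
i=2: a=6 ⇒ p=139, q=7
i=3: a=1 ⇒ p=159, q=8
fundamental: x₁=159, y₁=8  (since 25281 − 395·64 = 1)

159 8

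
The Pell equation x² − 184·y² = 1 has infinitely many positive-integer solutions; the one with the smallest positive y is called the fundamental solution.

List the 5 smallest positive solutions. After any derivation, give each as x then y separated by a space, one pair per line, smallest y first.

24335 1794
1184384449 87313980
57643991108495 4249571404806
2805533046066067201 206826640184594040
136545293294391499564175 10066252573534620521994

√184 → a₀=13, period (1,1,3,2,1,2,1,2,3,1,1,26); ℓ=12 even so k=11
k=0  a_k=13  p_k/q_k = 13/1
k=1  a_k=1  p_k/q_k = 14/1
…
k=3  a_k=3  p_k/q_k = 95/7
k=4  a_k=2  p_k/q_k = 217/16
k=5  a_k=1  p_k/q_k = 312/23
k=6  a_k=2  p_k/q_k = 841/62
k=7  a_k=1  p_k/q_k = 1153/85
k=8  a_k=2  p_k/q_k = 3147/232
k=9  a_k=3  p_k/q_k = 10594/781
k=10  a_k=1  p_k/q_k = 13741/1013
k=11  a_k=1  p_k/q_k = 24335/1794
(x₁, y₁) = (24335, 1794);  24335² − 184·1794² = 1 ✓
(24335+1794√184)^2 = 1184384449 + 87313980√184
(24335+1794√184)^3 = 57643991108495 + 4249571404806√184
(24335+1794√184)^4 = 2805533046066067201 + 206826640184594040√184
(24335+1794√184)^5 = 136545293294391499564175 + 10066252573534620521994√184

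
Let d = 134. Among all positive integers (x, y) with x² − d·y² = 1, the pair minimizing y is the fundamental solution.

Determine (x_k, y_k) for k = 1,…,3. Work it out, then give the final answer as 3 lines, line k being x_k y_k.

145925 12606
42588211249 3679061100
12429369452874725 1073733982022394

√134 = [11; 1,1,2,1,3,…,1,1,22, …], period ℓ=14 (even) → k=13
k=0  a_k=11  p_k/q_k = 11/1
k=1  a_k=1  p_k/q_k = 12/1
k=2  a_k=1  p_k/q_k = 23/2
k=3  a_k=2  p_k/q_k = 58/5
…
k=7  a_k=10  p_k/q_k = 4121/356
k=8  a_k=1  p_k/q_k = 4503/389
…
k=11  a_k=2  p_k/q_k = 61896/5347
k=12  a_k=1  p_k/q_k = 84029/7259
k=13  a_k=1  p_k/q_k = 145925/12606
→ (145925, 12606).  Check: 145925²=21294105625, 134·12606²=21294105624, difference 1.
k=2:  x_2 = 145925·145925+134·12606·12606 = 42588211249,  y_2 = 145925·12606+12606·145925 = 3679061100
k=3:  x_3 = 145925·42588211249+134·12606·3679061100 = 12429369452874725,  y_3 = 145925·3679061100+12606·42588211249 = 1073733982022394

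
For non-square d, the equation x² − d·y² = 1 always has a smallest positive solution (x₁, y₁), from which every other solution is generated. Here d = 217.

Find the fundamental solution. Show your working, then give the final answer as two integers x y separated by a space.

3844063 260952

√217 = [14; 1,2,1,2,1,…,2,1,28, …], period ℓ=16 (even) → k=15
step 0: (14, 1)  from 14·(1,0) + (0,1)
…
step 2: (44, 3)  from 2·(15,1) + (14,1)
…
step 4: (162, 11)  from 2·(59,4) + (44,3)
step 5: (221, 15)  from 1·(162,11) + (59,4)
…
step 7: (3668, 249)  from 9·(383,26) + (221,15)
…
step 9: (139163, 9447)  from 9·(15055,1022) + (3668,249)
…
step 14: (2809702, 190735)  from 2·(1034361,70217) + (740980,50301)
step 15: (3844063, 260952)  from 1·(2809702,190735) + (1034361,70217)
→ (3844063, 260952).  Check: 3844063²=14776820347969, 217·260952²=14776820347968, difference 1.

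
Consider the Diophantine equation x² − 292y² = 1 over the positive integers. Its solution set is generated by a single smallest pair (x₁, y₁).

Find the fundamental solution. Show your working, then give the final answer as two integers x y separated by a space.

√292 = [17; 11,2,1,3,8,3,1,2,11,34, …], period ℓ=10 (even) → k=9
step 0: (17, 1)  from 17·(1,0) + (0,1)
…
step 3: (581, 34)  from 1·(393,23) + (188,11)
step 4: (2136, 125)  from 3·(581,34) + (393,23)
…
step 8: (200767, 11749)  from 2·(72812,4261) + (55143,3227)
step 9: (2281249, 133500)  from 11·(200767,11749) + (72812,4261)
→ (2281249, 133500).  Check: 2281249²=5204097000001, 292·133500²=5204097000000, difference 1.

2281249 133500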